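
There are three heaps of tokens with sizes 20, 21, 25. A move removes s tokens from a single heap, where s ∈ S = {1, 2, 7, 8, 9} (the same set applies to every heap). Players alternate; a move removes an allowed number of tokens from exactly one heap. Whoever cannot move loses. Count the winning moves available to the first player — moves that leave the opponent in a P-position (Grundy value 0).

0

All heaps use S = {1, 2, 7, 8, 9}:
n :  0  1  2  3  4  5  6  7  8  9 10 11 12 13 14 15 16 17 18 19 20 21 22 23 24 25
G :  0  1  2  0  1  2  0  1  2  3  4  5  3  4  5  3  0  1  2  0  1  2  0  1  2  3
Heap A: G(20) = 1.
Heap B: G(21) = 2.
Heap C: G(25) = 3.
Combined Grundy value = 1 ⊕ 2 ⊕ 3 = 0.
A winning move leaves total XOR = 0, i.e. changes one component's Grundy value g to g ⊕ X where X is the current total.
Heap A: target g' = 1⊕0 = 1, but every legal move changes the Grundy value (mex property), so 0 moves.
Heap B: target g' = 2⊕0 = 2, but every legal move changes the Grundy value (mex property), so 0 moves.
Heap C: target g' = 3⊕0 = 3, but every legal move changes the Grundy value (mex property), so 0 moves.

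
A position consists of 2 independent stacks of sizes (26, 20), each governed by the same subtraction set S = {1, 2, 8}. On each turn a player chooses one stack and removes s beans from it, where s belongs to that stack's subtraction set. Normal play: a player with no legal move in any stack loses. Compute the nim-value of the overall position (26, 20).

0

All stacks use S = {1, 2, 8}:
G(0) = 0
G(1) = mex{0} = 1
G(2) = mex{1,0} = 2
G(3) = mex{2,1} = 0
G(4) = mex{0,2} = 1
G(5) = mex{1,0} = 2
G(6) = mex{2,1} = 0
G(7) = mex{0,2} = 1
G(8) = mex{1,0,0} = 2
G(9) = mex{2,1,1} = 0
G(10) = mex{0,2,2} = 1
G(11) = mex{1,0,0} = 2
G(12) = mex{2,1,1} = 0
G(13) = mex{0,2,2} = 1
G(14) = mex{1,0,0} = 2
G(15) = mex{2,1,1} = 0
G(16) = mex{0,2,2} = 1
G(17) = mex{1,0,0} = 2
G(18) = mex{2,1,1} = 0
G(19) = mex{0,2,2} = 1
G(20) = mex{1,0,0} = 2
G(21) = mex{2,1,1} = 0
G(22) = mex{0,2,2} = 1
G(23) = mex{1,0,0} = 2
G(24) = mex{2,1,1} = 0
G(25) = mex{0,2,2} = 1
G(26) = mex{1,0,0} = 2
Stack A: G(26) = 2.
Stack B: G(20) = 2.
Combined Grundy value = 2 ⊕ 2 = 0.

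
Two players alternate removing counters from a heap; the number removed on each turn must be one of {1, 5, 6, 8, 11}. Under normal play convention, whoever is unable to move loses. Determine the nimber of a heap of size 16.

0

n :  0  1  2  3  4  5  6  7  8  9 10 11 12 13 14 15 16
G :  0  1  0  1  0  1  2  3  2  3  2  3  4  5  0  1  0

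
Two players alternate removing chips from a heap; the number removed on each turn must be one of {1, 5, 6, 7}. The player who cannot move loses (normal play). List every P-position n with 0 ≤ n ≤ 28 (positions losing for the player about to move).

0, 2, 4, 12, 14, 16, 24, 26, 28

n :  0  1  2  3  4  5  6  7  8  9 10 11 12 13 14 15 16 17 18 19 20 21 22 23 24 25 26 27 28
G :  0  1  0  1  0  1  2  3  2  3  2  3  0  1  0  1  0  1  2  3  2  3  2  3  0  1  0  1  0
P-positions are exactly the n with G(n) = 0.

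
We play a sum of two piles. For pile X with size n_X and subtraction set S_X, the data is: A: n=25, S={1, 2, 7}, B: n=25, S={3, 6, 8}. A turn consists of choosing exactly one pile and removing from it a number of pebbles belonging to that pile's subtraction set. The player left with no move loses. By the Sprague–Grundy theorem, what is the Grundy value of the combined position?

0

Pile A, S = {1, 2, 7}:
G(0) = 0
G(1) = mex{0} = 1
G(2) = mex{1,0} = 2
G(3) = mex{2,1} = 0
G(4) = mex{0,2} = 1
G(5) = mex{1,0} = 2
G(6) = mex{2,1} = 0
G(7) = mex{0,2,0} = 1
G(8) = mex{1,0,1} = 2
G(9) = mex{2,1,2} = 0
G(10) = mex{0,2,0} = 1
G(11) = mex{1,0,1} = 2
G(12) = mex{2,1,2} = 0
G(13) = mex{0,2,0} = 1
G(14) = mex{1,0,1} = 2
G(15) = mex{2,1,2} = 0
G(16) = mex{0,2,0} = 1
G(17) = mex{1,0,1} = 2
G(18) = mex{2,1,2} = 0
G(19) = mex{0,2,0} = 1
G(20) = mex{1,0,1} = 2
G(21) = mex{2,1,2} = 0
G(22) = mex{0,2,0} = 1
G(23) = mex{1,0,1} = 2
G(24) = mex{2,1,2} = 0
G(25) = mex{0,2,0} = 1
G_A(25) = 1.
Pile B, S = {3, 6, 8}:
G(0) = 0
G(1) = mex{} = 0
G(2) = mex{} = 0
G(3) = mex{0} = 1
G(4) = mex{0} = 1
G(5) = mex{0} = 1
G(6) = mex{1,0} = 2
G(7) = mex{1,0} = 2
G(8) = mex{1,0,0} = 2
G(9) = mex{2,1,0} = 3
G(10) = mex{2,1,0} = 3
G(11) = mex{2,1,1} = 0
G(12) = mex{3,2,1} = 0
G(13) = mex{3,2,1} = 0
G(14) = mex{0,2,2} = 1
G(15) = mex{0,3,2} = 1
G(16) = mex{0,3,2} = 1
G(17) = mex{1,0,3} = 2
G(18) = mex{1,0,3} = 2
G(19) = mex{1,0,0} = 2
G(20) = mex{2,1,0} = 3
G(21) = mex{2,1,0} = 3
G(22) = mex{2,1,1} = 0
G(23) = mex{3,2,1} = 0
G(24) = mex{3,2,1} = 0
G(25) = mex{0,2,2} = 1
G_B(25) = 1.
Combined Grundy value = 1 ⊕ 1 = 0.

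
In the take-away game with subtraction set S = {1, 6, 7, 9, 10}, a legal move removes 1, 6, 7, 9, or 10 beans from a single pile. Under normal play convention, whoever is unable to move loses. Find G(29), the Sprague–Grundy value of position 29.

n :  0  1  2  3  4  5  6  7  8  9 10 11 12 13 14 15 16 17 18 19 20 21 22 23 24 25 26 27 28 29
G :  0  1  0  1  0  1  2  3  2  3  2  3  4  5  4  0  1  0  1  0  1  2  3  2  3  2  3  4  5  4

4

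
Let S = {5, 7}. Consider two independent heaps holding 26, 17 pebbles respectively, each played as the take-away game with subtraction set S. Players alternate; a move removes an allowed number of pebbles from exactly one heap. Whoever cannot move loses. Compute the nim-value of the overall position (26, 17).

1

All heaps use S = {5, 7}:
G(0) = 0
G(1) = mex{} = 0
G(2) = mex{} = 0
G(3) = mex{} = 0
G(4) = mex{} = 0
G(5) = mex{0} = 1
G(6) = mex{0} = 1
G(7) = mex{0,0} = 1
G(8) = mex{0,0} = 1
G(9) = mex{0,0} = 1
G(10) = mex{1,0} = 2
G(11) = mex{1,0} = 2
G(12) = mex{1,1} = 0
G(13) = mex{1,1} = 0
G(14) = mex{1,1} = 0
G(15) = mex{2,1} = 0
G(16) = mex{2,1} = 0
G(17) = mex{0,2} = 1
G(18) = mex{0,2} = 1
G(19) = mex{0,0} = 1
G(20) = mex{0,0} = 1
G(21) = mex{0,0} = 1
G(22) = mex{1,0} = 2
G(23) = mex{1,0} = 2
G(24) = mex{1,1} = 0
G(25) = mex{1,1} = 0
G(26) = mex{1,1} = 0
Heap A: G(26) = 0.
Heap B: G(17) = 1.
Combined Grundy value = 0 ⊕ 1 = 1.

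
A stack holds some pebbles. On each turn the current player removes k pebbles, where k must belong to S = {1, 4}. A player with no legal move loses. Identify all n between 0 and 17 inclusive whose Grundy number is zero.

0, 2, 5, 7, 10, 12, 15, 17

n :  0  1  2  3  4  5  6  7  8  9 10 11 12 13 14 15 16 17
G :  0  1  0  1  2  0  1  0  1  2  0  1  0  1  2  0  1  0
P-positions are exactly the n with G(n) = 0.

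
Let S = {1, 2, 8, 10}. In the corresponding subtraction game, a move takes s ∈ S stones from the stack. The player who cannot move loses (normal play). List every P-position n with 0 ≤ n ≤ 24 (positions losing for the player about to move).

0, 3, 6, 9, 12, 15, 18, 21, 24

G(0) = 0
G(1) = mex{0} = 1
G(2) = mex{1,0} = 2
G(3) = mex{2,1} = 0
G(4) = mex{0,2} = 1
G(5) = mex{1,0} = 2
G(6) = mex{2,1} = 0
G(7) = mex{0,2} = 1
G(8) = mex{1,0,0} = 2
G(9) = mex{2,1,1} = 0
G(10) = mex{0,2,2,0} = 1
G(11) = mex{1,0,0,1} = 2
G(12) = mex{2,1,1,2} = 0
G(13) = mex{0,2,2,0} = 1
G(14) = mex{1,0,0,1} = 2
G(15) = mex{2,1,1,2} = 0
G(16) = mex{0,2,2,0} = 1
G(17) = mex{1,0,0,1} = 2
G(18) = mex{2,1,1,2} = 0
G(19) = mex{0,2,2,0} = 1
G(20) = mex{1,0,0,1} = 2
G(21) = mex{2,1,1,2} = 0
G(22) = mex{0,2,2,0} = 1
G(23) = mex{1,0,0,1} = 2
G(24) = mex{2,1,1,2} = 0
P-positions are exactly the n with G(n) = 0.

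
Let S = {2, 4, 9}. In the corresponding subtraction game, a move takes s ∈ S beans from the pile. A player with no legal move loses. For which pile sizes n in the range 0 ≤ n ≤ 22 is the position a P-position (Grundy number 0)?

0, 1, 6, 7, 12, 13, 18, 19

G(0) = 0
G(1) = mex{} = 0
G(2) = mex{0} = 1
G(3) = mex{0} = 1
G(4) = mex{1,0} = 2
G(5) = mex{1,0} = 2
G(6) = mex{2,1} = 0
G(7) = mex{2,1} = 0
G(8) = mex{0,2} = 1
G(9) = mex{0,2,0} = 1
G(10) = mex{1,0,0} = 2
G(11) = mex{1,0,1} = 2
G(12) = mex{2,1,1} = 0
G(13) = mex{2,1,2} = 0
G(14) = mex{0,2,2} = 1
G(15) = mex{0,2,0} = 1
G(16) = mex{1,0,0} = 2
G(17) = mex{1,0,1} = 2
G(18) = mex{2,1,1} = 0
G(19) = mex{2,1,2} = 0
G(20) = mex{0,2,2} = 1
G(21) = mex{0,2,0} = 1
G(22) = mex{1,0,0} = 2
P-positions are exactly the n with G(n) = 0.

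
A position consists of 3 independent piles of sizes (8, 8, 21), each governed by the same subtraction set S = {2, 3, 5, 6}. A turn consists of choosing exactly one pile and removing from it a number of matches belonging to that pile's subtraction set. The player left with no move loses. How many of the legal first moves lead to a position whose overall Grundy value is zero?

All piles use S = {2, 3, 5, 6}:
G(0) = 0
G(1) = mex{} = 0
G(2) = mex{0} = 1
G(3) = mex{0,0} = 1
G(4) = mex{1,0} = 2
G(5) = mex{1,1,0} = 2
G(6) = mex{2,1,0,0} = 3
G(7) = mex{2,2,1,0} = 3
G(8) = mex{3,2,1,1} = 0
G(9) = mex{3,3,2,1} = 0
G(10) = mex{0,3,2,2} = 1
G(11) = mex{0,0,3,2} = 1
G(12) = mex{1,0,3,3} = 2
G(13) = mex{1,1,0,3} = 2
G(14) = mex{2,1,0,0} = 3
G(15) = mex{2,2,1,0} = 3
G(16) = mex{3,2,1,1} = 0
G(17) = mex{3,3,2,1} = 0
G(18) = mex{0,3,2,2} = 1
G(19) = mex{0,0,3,2} = 1
G(20) = mex{1,0,3,3} = 2
G(21) = mex{1,1,0,3} = 2
Pile A: G(8) = 0.
Pile B: G(8) = 0.
Pile C: G(21) = 2.
Combined Grundy value = 0 ⊕ 0 ⊕ 2 = 2.
A winning move leaves total XOR = 0, i.e. changes one component's Grundy value g to g ⊕ X where X is the current total.
Pile A: need g' = 0⊕2 = 2. Options: 8−2→G=3, 8−3→G=2, 8−5→G=1, 8−6→G=1. Hits: 1.
Pile B: need g' = 0⊕2 = 2. Options: 8−2→G=3, 8−3→G=2, 8−5→G=1, 8−6→G=1. Hits: 1.
Pile C: need g' = 2⊕2 = 0. Options: 21−2→G=1, 21−3→G=1, 21−5→G=0, 21−6→G=3. Hits: 1.

3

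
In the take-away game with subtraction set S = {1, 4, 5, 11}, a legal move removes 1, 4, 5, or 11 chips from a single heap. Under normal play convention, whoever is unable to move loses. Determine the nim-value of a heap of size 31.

n :  0  1  2  3  4  5  6  7  8  9 10 11 12 13 14 15 16 17 18 19 20 21 22 23 24 25 26 27 28 29 30 31
G :  0  1  0  1  2  3  2  3  0  1  0  1  2  3  2  3  0  1  0  1  2  3  2  3  0  1  0  1  2  3  2  3

3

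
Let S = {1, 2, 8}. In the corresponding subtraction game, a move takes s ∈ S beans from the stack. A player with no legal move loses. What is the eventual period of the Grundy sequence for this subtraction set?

3

n :  0  1  2  3  4  5  6  7  8  9 10 11 12 13 14
G :  0  1  2  0  1  2  0  1  2  0  1  2  0  1  2
G(n+3) = G(n) holds for n = 0,…,7 (a full window of length max(S) = 8), so the sequence is purely periodic with period 3.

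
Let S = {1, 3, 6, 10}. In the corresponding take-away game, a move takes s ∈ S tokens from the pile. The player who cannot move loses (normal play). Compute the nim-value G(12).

G(0) = 0
G(1) = mex{0} = 1
G(2) = mex{1} = 0
G(3) = mex{0,0} = 1
G(4) = mex{1,1} = 0
G(5) = mex{0,0} = 1
G(6) = mex{1,1,0} = 2
G(7) = mex{2,0,1} = 3
G(8) = mex{3,1,0} = 2
G(9) = mex{2,2,1} = 0
G(10) = mex{0,3,0,0} = 1
G(11) = mex{1,2,1,1} = 0
G(12) = mex{0,0,2,0} = 1

1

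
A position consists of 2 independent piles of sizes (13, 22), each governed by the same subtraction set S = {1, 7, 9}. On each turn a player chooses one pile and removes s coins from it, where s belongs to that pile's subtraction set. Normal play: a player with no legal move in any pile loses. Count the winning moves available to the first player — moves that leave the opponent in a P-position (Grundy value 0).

All piles use S = {1, 7, 9}:
n :  0  1  2  3  4  5  6  7  8  9 10 11 12 13 14 15 16 17 18 19 20 21 22
G :  0  1  0  1  0  1  0  1  0  1  0  1  0  1  0  1  0  1  0  1  0  1  0
Pile A: G(13) = 1.
Pile B: G(22) = 0.
Combined Grundy value = 1 ⊕ 0 = 1.
A winning move leaves total XOR = 0, i.e. changes one component's Grundy value g to g ⊕ X where X is the current total.
Pile A: need g' = 1⊕1 = 0. Options: 13−1→G=0, 13−7→G=0, 13−9→G=0. Hits: 3.
Pile B: need g' = 0⊕1 = 1. Options: 22−1→G=1, 22−7→G=1, 22−9→G=1. Hits: 3.

6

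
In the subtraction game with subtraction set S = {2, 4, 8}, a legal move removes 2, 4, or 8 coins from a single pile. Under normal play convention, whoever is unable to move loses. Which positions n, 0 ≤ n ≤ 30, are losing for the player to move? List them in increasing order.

n :  0  1  2  3  4  5  6  7  8  9 10 11 12 13 14 15 16 17 18 19 20 21 22 23 24 25 26 27 28 29 30
G :  0  0  1  1  2  2  0  0  1  1  2  2  0  0  1  1  2  2  0  0  1  1  2  2  0  0  1  1  2  2  0
P-positions are exactly the n with G(n) = 0.

0, 1, 6, 7, 12, 13, 18, 19, 24, 25, 30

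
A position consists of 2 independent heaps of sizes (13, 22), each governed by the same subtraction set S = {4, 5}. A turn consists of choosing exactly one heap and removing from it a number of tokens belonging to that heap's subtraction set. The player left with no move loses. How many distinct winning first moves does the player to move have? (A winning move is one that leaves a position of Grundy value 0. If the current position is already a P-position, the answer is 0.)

0

All heaps use S = {4, 5}:
G(0) = 0
G(1) = mex{} = 0
G(2) = mex{} = 0
G(3) = mex{} = 0
G(4) = mex{0} = 1
G(5) = mex{0,0} = 1
G(6) = mex{0,0} = 1
G(7) = mex{0,0} = 1
G(8) = mex{1,0} = 2
G(9) = mex{1,1} = 0
G(10) = mex{1,1} = 0
G(11) = mex{1,1} = 0
G(12) = mex{2,1} = 0
G(13) = mex{0,2} = 1
G(14) = mex{0,0} = 1
G(15) = mex{0,0} = 1
G(16) = mex{0,0} = 1
G(17) = mex{1,0} = 2
G(18) = mex{1,1} = 0
G(19) = mex{1,1} = 0
G(20) = mex{1,1} = 0
G(21) = mex{2,1} = 0
G(22) = mex{0,2} = 1
Heap A: G(13) = 1.
Heap B: G(22) = 1.
Combined Grundy value = 1 ⊕ 1 = 0.
A winning move leaves total XOR = 0, i.e. changes one component's Grundy value g to g ⊕ X where X is the current total.
Heap A: target g' = 1⊕0 = 1, but every legal move changes the Grundy value (mex property), so 0 moves.
Heap B: target g' = 1⊕0 = 1, but every legal move changes the Grundy value (mex property), so 0 moves.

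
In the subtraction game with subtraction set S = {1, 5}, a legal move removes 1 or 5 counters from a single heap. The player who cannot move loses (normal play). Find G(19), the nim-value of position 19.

G(0) = 0
G(1) = mex{0} = 1
G(2) = mex{1} = 0
G(3) = mex{0} = 1
G(4) = mex{1} = 0
G(5) = mex{0,0} = 1
G(6) = mex{1,1} = 0
G(7) = mex{0,0} = 1
G(8) = mex{1,1} = 0
G(9) = mex{0,0} = 1
G(10) = mex{1,1} = 0
G(11) = mex{0,0} = 1
G(12) = mex{1,1} = 0
G(13) = mex{0,0} = 1
G(14) = mex{1,1} = 0
G(15) = mex{0,0} = 1
G(16) = mex{1,1} = 0
G(17) = mex{0,0} = 1
G(18) = mex{1,1} = 0
G(19) = mex{0,0} = 1

1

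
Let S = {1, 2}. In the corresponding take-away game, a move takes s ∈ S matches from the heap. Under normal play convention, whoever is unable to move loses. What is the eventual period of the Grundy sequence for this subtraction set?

G(0) = 0
G(1) = mex{0} = 1
G(2) = mex{1,0} = 2
G(3) = mex{2,1} = 0
G(4) = mex{0,2} = 1
G(5) = mex{1,0} = 2
G(6) = mex{2,1} = 0
G(7) = mex{0,2} = 1
G(8) = mex{1,0} = 2
G(9) = mex{2,1} = 0
G(10) = mex{0,2} = 1
G(11) = mex{1,0} = 2
G(12) = mex{2,1} = 0
G(13) = mex{0,2} = 1
G(14) = mex{1,0} = 2
G(n+3) = G(n) holds for n = 0,…,1 (a full window of length max(S) = 2), so the sequence is purely periodic with period 3.

3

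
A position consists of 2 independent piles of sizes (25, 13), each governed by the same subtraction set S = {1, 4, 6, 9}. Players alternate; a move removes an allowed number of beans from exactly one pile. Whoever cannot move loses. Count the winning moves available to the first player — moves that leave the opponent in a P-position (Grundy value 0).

All piles use S = {1, 4, 6, 9}:
G(0) = 0
G(1) = mex{0} = 1
G(2) = mex{1} = 0
G(3) = mex{0} = 1
G(4) = mex{1,0} = 2
G(5) = mex{2,1} = 0
G(6) = mex{0,0,0} = 1
G(7) = mex{1,1,1} = 0
G(8) = mex{0,2,0} = 1
G(9) = mex{1,0,1,0} = 2
G(10) = mex{2,1,2,1} = 0
G(11) = mex{0,0,0,0} = 1
G(12) = mex{1,1,1,1} = 0
G(13) = mex{0,2,0,2} = 1
G(14) = mex{1,0,1,0} = 2
G(15) = mex{2,1,2,1} = 0
G(16) = mex{0,0,0,0} = 1
G(17) = mex{1,1,1,1} = 0
G(18) = mex{0,2,0,2} = 1
G(19) = mex{1,0,1,0} = 2
G(20) = mex{2,1,2,1} = 0
G(21) = mex{0,0,0,0} = 1
G(22) = mex{1,1,1,1} = 0
G(23) = mex{0,2,0,2} = 1
G(24) = mex{1,0,1,0} = 2
G(25) = mex{2,1,2,1} = 0
Pile A: G(25) = 0.
Pile B: G(13) = 1.
Combined Grundy value = 0 ⊕ 1 = 1.
A winning move leaves total XOR = 0, i.e. changes one component's Grundy value g to g ⊕ X where X is the current total.
Pile A: need g' = 0⊕1 = 1. Options: 25−1→G=2, 25−4→G=1, 25−6→G=2, 25−9→G=1. Hits: 2.
Pile B: need g' = 1⊕1 = 0. Options: 13−1→G=0, 13−4→G=2, 13−6→G=0, 13−9→G=2. Hits: 2.

4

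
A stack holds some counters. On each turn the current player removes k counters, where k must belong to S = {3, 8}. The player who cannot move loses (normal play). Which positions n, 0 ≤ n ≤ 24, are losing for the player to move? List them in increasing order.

G(0) = 0
G(1) = mex{} = 0
G(2) = mex{} = 0
G(3) = mex{0} = 1
G(4) = mex{0} = 1
G(5) = mex{0} = 1
G(6) = mex{1} = 0
G(7) = mex{1} = 0
G(8) = mex{1,0} = 2
G(9) = mex{0,0} = 1
G(10) = mex{0,0} = 1
G(11) = mex{2,1} = 0
G(12) = mex{1,1} = 0
G(13) = mex{1,1} = 0
G(14) = mex{0,0} = 1
G(15) = mex{0,0} = 1
G(16) = mex{0,2} = 1
G(17) = mex{1,1} = 0
G(18) = mex{1,1} = 0
G(19) = mex{1,0} = 2
G(20) = mex{0,0} = 1
G(21) = mex{0,0} = 1
G(22) = mex{2,1} = 0
G(23) = mex{1,1} = 0
G(24) = mex{1,1} = 0
P-positions are exactly the n with G(n) = 0.

0, 1, 2, 6, 7, 11, 12, 13, 17, 18, 22, 23, 24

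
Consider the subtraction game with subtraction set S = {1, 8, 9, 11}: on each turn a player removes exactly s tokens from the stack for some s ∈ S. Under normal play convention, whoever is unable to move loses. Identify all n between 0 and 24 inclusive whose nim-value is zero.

0, 2, 4, 6, 16, 18, 20, 22

n :  0  1  2  3  4  5  6  7  8  9 10 11 12 13 14 15 16 17 18 19 20 21 22 23 24
G :  0  1  0  1  0  1  0  1  2  3  2  3  2  3  2  3  0  1  0  1  0  1  0  1  2
P-positions are exactly the n with G(n) = 0.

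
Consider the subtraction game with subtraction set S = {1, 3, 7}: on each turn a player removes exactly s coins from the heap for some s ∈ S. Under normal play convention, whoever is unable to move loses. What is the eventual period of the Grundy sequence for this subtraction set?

G(0) = 0
G(1) = mex{0} = 1
G(2) = mex{1} = 0
G(3) = mex{0,0} = 1
G(4) = mex{1,1} = 0
G(5) = mex{0,0} = 1
G(6) = mex{1,1} = 0
G(7) = mex{0,0,0} = 1
G(8) = mex{1,1,1} = 0
G(9) = mex{0,0,0} = 1
G(10) = mex{1,1,1} = 0
G(11) = mex{0,0,0} = 1
G(12) = mex{1,1,1} = 0
G(13) = mex{0,0,0} = 1
G(14) = mex{1,1,1} = 0
G(n+2) = G(n) holds for n = 0,…,6 (a full window of length max(S) = 7), so the sequence is purely periodic with period 2.

2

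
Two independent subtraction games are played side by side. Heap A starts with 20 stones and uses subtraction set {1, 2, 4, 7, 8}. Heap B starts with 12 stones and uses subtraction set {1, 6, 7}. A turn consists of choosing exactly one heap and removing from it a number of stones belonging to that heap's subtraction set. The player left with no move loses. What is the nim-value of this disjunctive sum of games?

Heap A, S = {1, 2, 4, 7, 8}:
G(0) = 0
G(1) = mex{0} = 1
G(2) = mex{1,0} = 2
G(3) = mex{2,1} = 0
G(4) = mex{0,2,0} = 1
G(5) = mex{1,0,1} = 2
G(6) = mex{2,1,2} = 0
G(7) = mex{0,2,0,0} = 1
G(8) = mex{1,0,1,1,0} = 2
G(9) = mex{2,1,2,2,1} = 0
G(10) = mex{0,2,0,0,2} = 1
G(11) = mex{1,0,1,1,0} = 2
G(12) = mex{2,1,2,2,1} = 0
G(13) = mex{0,2,0,0,2} = 1
G(14) = mex{1,0,1,1,0} = 2
G(15) = mex{2,1,2,2,1} = 0
G(16) = mex{0,2,0,0,2} = 1
G(17) = mex{1,0,1,1,0} = 2
G(18) = mex{2,1,2,2,1} = 0
G(19) = mex{0,2,0,0,2} = 1
G(20) = mex{1,0,1,1,0} = 2
G_A(20) = 2.
Heap B, S = {1, 6, 7}:
G(0) = 0
G(1) = mex{0} = 1
G(2) = mex{1} = 0
G(3) = mex{0} = 1
G(4) = mex{1} = 0
G(5) = mex{0} = 1
G(6) = mex{1,0} = 2
G(7) = mex{2,1,0} = 3
G(8) = mex{3,0,1} = 2
G(9) = mex{2,1,0} = 3
G(10) = mex{3,0,1} = 2
G(11) = mex{2,1,0} = 3
G(12) = mex{3,2,1} = 0
G_B(12) = 0.
Combined Grundy value = 2 ⊕ 0 = 2.

2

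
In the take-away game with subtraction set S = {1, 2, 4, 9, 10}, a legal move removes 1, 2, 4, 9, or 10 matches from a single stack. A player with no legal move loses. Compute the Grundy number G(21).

n :  0  1  2  3  4  5  6  7  8  9 10 11 12 13 14 15 16 17 18 19 20 21
G :  0  1  2  0  1  2  0  1  2  3  4  0  1  2  0  1  2  0  1  2  3  4

4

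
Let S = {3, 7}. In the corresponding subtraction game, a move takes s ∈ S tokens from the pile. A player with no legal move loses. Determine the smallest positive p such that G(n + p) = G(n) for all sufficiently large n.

G(0) = 0
G(1) = mex{} = 0
G(2) = mex{} = 0
G(3) = mex{0} = 1
G(4) = mex{0} = 1
G(5) = mex{0} = 1
G(6) = mex{1} = 0
G(7) = mex{1,0} = 2
G(8) = mex{1,0} = 2
G(9) = mex{0,0} = 1
G(10) = mex{2,1} = 0
G(11) = mex{2,1} = 0
G(12) = mex{1,1} = 0
G(13) = mex{0,0} = 1
G(14) = mex{0,2} = 1
G(15) = mex{0,2} = 1
G(16) = mex{1,1} = 0
G(17) = mex{1,0} = 2
G(18) = mex{1,0} = 2
G(19) = mex{0,0} = 1
G(20) = mex{2,1} = 0
G(21) = mex{2,1} = 0
G(n+10) = G(n) holds for n = 0,…,6 (a full window of length max(S) = 7), so the sequence is purely periodic with period 10.

10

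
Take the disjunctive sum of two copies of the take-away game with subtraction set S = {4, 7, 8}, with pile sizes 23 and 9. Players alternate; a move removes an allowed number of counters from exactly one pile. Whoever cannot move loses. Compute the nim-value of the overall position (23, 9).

All piles use S = {4, 7, 8}:
G(0) = 0
G(1) = mex{} = 0
G(2) = mex{} = 0
G(3) = mex{} = 0
G(4) = mex{0} = 1
G(5) = mex{0} = 1
G(6) = mex{0} = 1
G(7) = mex{0,0} = 1
G(8) = mex{1,0,0} = 2
G(9) = mex{1,0,0} = 2
G(10) = mex{1,0,0} = 2
G(11) = mex{1,1,0} = 2
G(12) = mex{2,1,1} = 0
G(13) = mex{2,1,1} = 0
G(14) = mex{2,1,1} = 0
G(15) = mex{2,2,1} = 0
G(16) = mex{0,2,2} = 1
G(17) = mex{0,2,2} = 1
G(18) = mex{0,2,2} = 1
G(19) = mex{0,0,2} = 1
G(20) = mex{1,0,0} = 2
G(21) = mex{1,0,0} = 2
G(22) = mex{1,0,0} = 2
G(23) = mex{1,1,0} = 2
Pile A: G(23) = 2.
Pile B: G(9) = 2.
Combined Grundy value = 2 ⊕ 2 = 0.

0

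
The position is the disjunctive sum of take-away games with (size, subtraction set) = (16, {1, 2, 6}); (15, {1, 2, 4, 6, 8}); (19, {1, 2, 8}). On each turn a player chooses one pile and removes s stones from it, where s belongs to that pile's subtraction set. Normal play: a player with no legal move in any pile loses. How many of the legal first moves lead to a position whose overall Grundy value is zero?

Pile A, S = {1, 2, 6}:
n :  0  1  2  3  4  5  6  7  8  9 10 11 12 13 14 15 16
G :  0  1  2  0  1  2  3  0  1  2  0  1  2  3  0  1  2
G_A(16) = 2.
Pile B, S = {1, 2, 4, 6, 8}:
G(0) = 0
G(1) = mex{0} = 1
G(2) = mex{1,0} = 2
G(3) = mex{2,1} = 0
G(4) = mex{0,2,0} = 1
G(5) = mex{1,0,1} = 2
G(6) = mex{2,1,2,0} = 3
G(7) = mex{3,2,0,1} = 4
G(8) = mex{4,3,1,2,0} = 5
G(9) = mex{5,4,2,0,1} = 3
G(10) = mex{3,5,3,1,2} = 0
G(11) = mex{0,3,4,2,0} = 1
G(12) = mex{1,0,5,3,1} = 2
G(13) = mex{2,1,3,4,2} = 0
G(14) = mex{0,2,0,5,3} = 1
G(15) = mex{1,0,1,3,4} = 2
G_B(15) = 2.
Pile C, S = {1, 2, 8}:
n :  0  1  2  3  4  5  6  7  8  9 10 11 12 13 14 15 16 17 18 19
G :  0  1  2  0  1  2  0  1  2  0  1  2  0  1  2  0  1  2  0  1
G_C(19) = 1.
Combined Grundy value = 2 ⊕ 2 ⊕ 1 = 1.
A winning move leaves total XOR = 0, i.e. changes one component's Grundy value g to g ⊕ X where X is the current total.
Pile A: need g' = 2⊕1 = 3. Options: 16−1→G=1, 16−2→G=0, 16−6→G=0. Hits: 0.
Pile B: need g' = 2⊕1 = 3. Options: 15−1→G=1, 15−2→G=0, 15−4→G=1, 15−6→G=3, 15−8→G=4. Hits: 1.
Pile C: need g' = 1⊕1 = 0. Options: 19−1→G=0, 19−2→G=2, 19−8→G=2. Hits: 1.

2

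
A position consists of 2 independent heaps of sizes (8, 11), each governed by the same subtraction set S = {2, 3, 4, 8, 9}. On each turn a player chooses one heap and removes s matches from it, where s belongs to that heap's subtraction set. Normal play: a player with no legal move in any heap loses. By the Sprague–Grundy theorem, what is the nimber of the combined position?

All heaps use S = {2, 3, 4, 8, 9}:
n :  0  1  2  3  4  5  6  7  8  9 10 11
G :  0  0  1  1  2  2  0  0  1  1  2  2
Heap A: G(8) = 1.
Heap B: G(11) = 2.
Combined Grundy value = 1 ⊕ 2 = 3.

3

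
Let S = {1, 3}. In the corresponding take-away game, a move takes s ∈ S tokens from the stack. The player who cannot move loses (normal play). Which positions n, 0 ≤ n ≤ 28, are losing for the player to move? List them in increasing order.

G(0) = 0
G(1) = mex{0} = 1
G(2) = mex{1} = 0
G(3) = mex{0,0} = 1
G(4) = mex{1,1} = 0
G(5) = mex{0,0} = 1
G(6) = mex{1,1} = 0
G(7) = mex{0,0} = 1
G(8) = mex{1,1} = 0
G(9) = mex{0,0} = 1
G(10) = mex{1,1} = 0
G(11) = mex{0,0} = 1
G(12) = mex{1,1} = 0
G(13) = mex{0,0} = 1
G(14) = mex{1,1} = 0
G(15) = mex{0,0} = 1
G(16) = mex{1,1} = 0
G(17) = mex{0,0} = 1
G(18) = mex{1,1} = 0
G(19) = mex{0,0} = 1
G(20) = mex{1,1} = 0
G(21) = mex{0,0} = 1
G(22) = mex{1,1} = 0
G(23) = mex{0,0} = 1
G(24) = mex{1,1} = 0
G(25) = mex{0,0} = 1
G(26) = mex{1,1} = 0
G(27) = mex{0,0} = 1
G(28) = mex{1,1} = 0
P-positions are exactly the n with G(n) = 0.

0, 2, 4, 6, 8, 10, 12, 14, 16, 18, 20, 22, 24, 26, 28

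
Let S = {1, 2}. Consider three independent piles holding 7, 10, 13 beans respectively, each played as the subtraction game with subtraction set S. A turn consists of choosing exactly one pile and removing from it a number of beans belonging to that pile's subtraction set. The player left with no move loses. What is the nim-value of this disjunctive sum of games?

All piles use S = {1, 2}:
G(0) = 0
G(1) = mex{0} = 1
G(2) = mex{1,0} = 2
G(3) = mex{2,1} = 0
G(4) = mex{0,2} = 1
G(5) = mex{1,0} = 2
G(6) = mex{2,1} = 0
G(7) = mex{0,2} = 1
G(8) = mex{1,0} = 2
G(9) = mex{2,1} = 0
G(10) = mex{0,2} = 1
G(11) = mex{1,0} = 2
G(12) = mex{2,1} = 0
G(13) = mex{0,2} = 1
Pile A: G(7) = 1.
Pile B: G(10) = 1.
Pile C: G(13) = 1.
Combined Grundy value = 1 ⊕ 1 ⊕ 1 = 1.

1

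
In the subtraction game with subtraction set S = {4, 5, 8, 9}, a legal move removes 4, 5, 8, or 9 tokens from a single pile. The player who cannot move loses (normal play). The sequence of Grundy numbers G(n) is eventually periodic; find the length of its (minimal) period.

13

n :  0  1  2  3  4  5  6  7  8  9 10 11 12 13 14 15 16 17 18 19 20 21 22 23 24 25 26 27
G :  0  0  0  0  1  1  1  1  2  2  2  2  3  0  0  0  0  1  1  1  1  2  2  2  2  3  0  0
G(n+13) = G(n) holds for n = 0,…,8 (a full window of length max(S) = 9), so the sequence is purely periodic with period 13.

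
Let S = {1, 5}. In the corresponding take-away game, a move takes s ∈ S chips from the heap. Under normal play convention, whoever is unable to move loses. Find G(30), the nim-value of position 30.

G(0) = 0
G(1) = mex{0} = 1
G(2) = mex{1} = 0
G(3) = mex{0} = 1
G(4) = mex{1} = 0
G(5) = mex{0,0} = 1
G(6) = mex{1,1} = 0
G(7) = mex{0,0} = 1
G(8) = mex{1,1} = 0
G(9) = mex{0,0} = 1
G(10) = mex{1,1} = 0
G(11) = mex{0,0} = 1
G(12) = mex{1,1} = 0
G(13) = mex{0,0} = 1
G(14) = mex{1,1} = 0
G(15) = mex{0,0} = 1
G(16) = mex{1,1} = 0
G(17) = mex{0,0} = 1
G(18) = mex{1,1} = 0
G(19) = mex{0,0} = 1
G(20) = mex{1,1} = 0
G(21) = mex{0,0} = 1
G(22) = mex{1,1} = 0
G(23) = mex{0,0} = 1
G(24) = mex{1,1} = 0
G(25) = mex{0,0} = 1
G(26) = mex{1,1} = 0
G(27) = mex{0,0} = 1
G(28) = mex{1,1} = 0
G(29) = mex{0,0} = 1
G(30) = mex{1,1} = 0

0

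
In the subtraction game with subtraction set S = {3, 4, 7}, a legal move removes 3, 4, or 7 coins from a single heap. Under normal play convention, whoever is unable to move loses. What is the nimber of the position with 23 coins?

1

n :  0  1  2  3  4  5  6  7  8  9 10 11 12 13 14 15 16 17 18 19 20 21 22 23
G :  0  0  0  1  1  1  2  2  2  3  0  0  0  1  1  1  2  2  2  3  0  0  0  1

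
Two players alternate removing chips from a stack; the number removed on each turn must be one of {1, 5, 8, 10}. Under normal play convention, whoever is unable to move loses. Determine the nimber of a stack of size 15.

0

G(0) = 0
G(1) = mex{0} = 1
G(2) = mex{1} = 0
G(3) = mex{0} = 1
G(4) = mex{1} = 0
G(5) = mex{0,0} = 1
G(6) = mex{1,1} = 0
G(7) = mex{0,0} = 1
G(8) = mex{1,1,0} = 2
G(9) = mex{2,0,1} = 3
G(10) = mex{3,1,0,0} = 2
G(11) = mex{2,0,1,1} = 3
G(12) = mex{3,1,0,0} = 2
G(13) = mex{2,2,1,1} = 0
G(14) = mex{0,3,0,0} = 1
G(15) = mex{1,2,1,1} = 0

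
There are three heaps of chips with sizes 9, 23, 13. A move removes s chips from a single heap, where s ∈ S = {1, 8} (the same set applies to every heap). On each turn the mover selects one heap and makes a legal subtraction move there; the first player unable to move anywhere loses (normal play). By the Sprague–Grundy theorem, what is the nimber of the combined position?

1

All heaps use S = {1, 8}:
n :  0  1  2  3  4  5  6  7  8  9 10 11 12 13 14 15 16 17 18 19 20 21 22 23
G :  0  1  0  1  0  1  0  1  2  0  1  0  1  0  1  0  1  2  0  1  0  1  0  1
Heap A: G(9) = 0.
Heap B: G(23) = 1.
Heap C: G(13) = 0.
Combined Grundy value = 0 ⊕ 1 ⊕ 0 = 1.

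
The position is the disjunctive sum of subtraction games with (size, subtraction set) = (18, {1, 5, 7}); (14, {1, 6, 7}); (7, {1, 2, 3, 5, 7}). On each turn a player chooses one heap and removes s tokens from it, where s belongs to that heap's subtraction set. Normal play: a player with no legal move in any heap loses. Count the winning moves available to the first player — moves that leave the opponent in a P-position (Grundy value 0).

Heap A, S = {1, 5, 7}:
n :  0  1  2  3  4  5  6  7  8  9 10 11 12 13 14 15 16 17 18
G :  0  1  0  1  0  1  0  1  0  1  0  1  0  1  0  1  0  1  0
G_A(18) = 0.
Heap B, S = {1, 6, 7}:
G(0) = 0
G(1) = mex{0} = 1
G(2) = mex{1} = 0
G(3) = mex{0} = 1
G(4) = mex{1} = 0
G(5) = mex{0} = 1
G(6) = mex{1,0} = 2
G(7) = mex{2,1,0} = 3
G(8) = mex{3,0,1} = 2
G(9) = mex{2,1,0} = 3
G(10) = mex{3,0,1} = 2
G(11) = mex{2,1,0} = 3
G(12) = mex{3,2,1} = 0
G(13) = mex{0,3,2} = 1
G(14) = mex{1,2,3} = 0
G_B(14) = 0.
Heap C, S = {1, 2, 3, 5, 7}:
G(0) = 0
G(1) = mex{0} = 1
G(2) = mex{1,0} = 2
G(3) = mex{2,1,0} = 3
G(4) = mex{3,2,1} = 0
G(5) = mex{0,3,2,0} = 1
G(6) = mex{1,0,3,1} = 2
G(7) = mex{2,1,0,2,0} = 3
G_C(7) = 3.
Combined Grundy value = 0 ⊕ 0 ⊕ 3 = 3.
A winning move leaves total XOR = 0, i.e. changes one component's Grundy value g to g ⊕ X where X is the current total.
Heap A: need g' = 0⊕3 = 3. Options: 18−1→G=1, 18−5→G=1, 18−7→G=1. Hits: 0.
Heap B: need g' = 0⊕3 = 3. Options: 14−1→G=1, 14−6→G=2, 14−7→G=3. Hits: 1.
Heap C: need g' = 3⊕3 = 0. Options: 7−1→G=2, 7−2→G=1, 7−3→G=0, 7−5→G=2, 7−7→G=0. Hits: 2.

3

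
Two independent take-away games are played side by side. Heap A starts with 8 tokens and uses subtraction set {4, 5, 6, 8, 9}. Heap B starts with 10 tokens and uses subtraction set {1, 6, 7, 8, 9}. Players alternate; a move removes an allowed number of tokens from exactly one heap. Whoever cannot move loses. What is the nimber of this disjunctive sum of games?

Heap A, S = {4, 5, 6, 8, 9}:
G(0) = 0
G(1) = mex{} = 0
G(2) = mex{} = 0
G(3) = mex{} = 0
G(4) = mex{0} = 1
G(5) = mex{0,0} = 1
G(6) = mex{0,0,0} = 1
G(7) = mex{0,0,0} = 1
G(8) = mex{1,0,0,0} = 2
G_A(8) = 2.
Heap B, S = {1, 6, 7, 8, 9}:
G(0) = 0
G(1) = mex{0} = 1
G(2) = mex{1} = 0
G(3) = mex{0} = 1
G(4) = mex{1} = 0
G(5) = mex{0} = 1
G(6) = mex{1,0} = 2
G(7) = mex{2,1,0} = 3
G(8) = mex{3,0,1,0} = 2
G(9) = mex{2,1,0,1,0} = 3
G(10) = mex{3,0,1,0,1} = 2
G_B(10) = 2.
Combined Grundy value = 2 ⊕ 2 = 0.

0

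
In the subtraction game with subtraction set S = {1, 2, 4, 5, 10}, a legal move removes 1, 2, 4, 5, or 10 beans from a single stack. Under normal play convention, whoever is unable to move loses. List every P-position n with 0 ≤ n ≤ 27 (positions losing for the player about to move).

G(0) = 0
G(1) = mex{0} = 1
G(2) = mex{1,0} = 2
G(3) = mex{2,1} = 0
G(4) = mex{0,2,0} = 1
G(5) = mex{1,0,1,0} = 2
G(6) = mex{2,1,2,1} = 0
G(7) = mex{0,2,0,2} = 1
G(8) = mex{1,0,1,0} = 2
G(9) = mex{2,1,2,1} = 0
G(10) = mex{0,2,0,2,0} = 1
G(11) = mex{1,0,1,0,1} = 2
G(12) = mex{2,1,2,1,2} = 0
G(13) = mex{0,2,0,2,0} = 1
G(14) = mex{1,0,1,0,1} = 2
G(15) = mex{2,1,2,1,2} = 0
G(16) = mex{0,2,0,2,0} = 1
G(17) = mex{1,0,1,0,1} = 2
G(18) = mex{2,1,2,1,2} = 0
G(19) = mex{0,2,0,2,0} = 1
G(20) = mex{1,0,1,0,1} = 2
G(21) = mex{2,1,2,1,2} = 0
G(22) = mex{0,2,0,2,0} = 1
G(23) = mex{1,0,1,0,1} = 2
G(24) = mex{2,1,2,1,2} = 0
G(25) = mex{0,2,0,2,0} = 1
G(26) = mex{1,0,1,0,1} = 2
G(27) = mex{2,1,2,1,2} = 0
P-positions are exactly the n with G(n) = 0.

0, 3, 6, 9, 12, 15, 18, 21, 24, 27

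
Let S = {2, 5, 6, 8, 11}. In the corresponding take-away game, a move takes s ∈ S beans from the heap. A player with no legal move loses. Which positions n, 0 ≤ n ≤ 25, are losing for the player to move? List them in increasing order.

0, 1, 4, 13, 14, 17

G(0) = 0
G(1) = mex{} = 0
G(2) = mex{0} = 1
G(3) = mex{0} = 1
G(4) = mex{1} = 0
G(5) = mex{1,0} = 2
G(6) = mex{0,0,0} = 1
G(7) = mex{2,1,0} = 3
G(8) = mex{1,1,1,0} = 2
G(9) = mex{3,0,1,0} = 2
G(10) = mex{2,2,0,1} = 3
G(11) = mex{2,1,2,1,0} = 3
G(12) = mex{3,3,1,0,0} = 2
G(13) = mex{3,2,3,2,1} = 0
G(14) = mex{2,2,2,1,1} = 0
G(15) = mex{0,3,2,3,0} = 1
G(16) = mex{0,3,3,2,2} = 1
G(17) = mex{1,2,3,2,1} = 0
G(18) = mex{1,0,2,3,3} = 4
G(19) = mex{0,0,0,3,2} = 1
G(20) = mex{4,1,0,2,2} = 3
G(21) = mex{1,1,1,0,3} = 2
G(22) = mex{3,0,1,0,3} = 2
G(23) = mex{2,4,0,1,2} = 3
G(24) = mex{2,1,4,1,0} = 3
G(25) = mex{3,3,1,0,0} = 2
P-positions are exactly the n with G(n) = 0.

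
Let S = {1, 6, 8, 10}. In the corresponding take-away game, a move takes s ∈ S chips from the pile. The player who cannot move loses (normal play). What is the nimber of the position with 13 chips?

2

n :  0  1  2  3  4  5  6  7  8  9 10 11 12 13
G :  0  1  0  1  0  1  2  0  1  0  1  0  1  2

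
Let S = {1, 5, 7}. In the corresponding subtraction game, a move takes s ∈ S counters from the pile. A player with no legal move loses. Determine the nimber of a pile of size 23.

G(0) = 0
G(1) = mex{0} = 1
G(2) = mex{1} = 0
G(3) = mex{0} = 1
G(4) = mex{1} = 0
G(5) = mex{0,0} = 1
G(6) = mex{1,1} = 0
G(7) = mex{0,0,0} = 1
G(8) = mex{1,1,1} = 0
G(9) = mex{0,0,0} = 1
G(10) = mex{1,1,1} = 0
G(11) = mex{0,0,0} = 1
G(12) = mex{1,1,1} = 0
G(13) = mex{0,0,0} = 1
G(14) = mex{1,1,1} = 0
G(15) = mex{0,0,0} = 1
G(16) = mex{1,1,1} = 0
G(17) = mex{0,0,0} = 1
G(18) = mex{1,1,1} = 0
G(19) = mex{0,0,0} = 1
G(20) = mex{1,1,1} = 0
G(21) = mex{0,0,0} = 1
G(22) = mex{1,1,1} = 0
G(23) = mex{0,0,0} = 1

1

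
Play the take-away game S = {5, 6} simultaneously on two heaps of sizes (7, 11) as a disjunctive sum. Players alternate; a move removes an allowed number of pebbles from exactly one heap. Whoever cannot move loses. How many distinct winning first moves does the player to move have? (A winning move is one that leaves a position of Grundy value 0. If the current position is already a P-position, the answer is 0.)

4

All heaps use S = {5, 6}:
n :  0  1  2  3  4  5  6  7  8  9 10 11
G :  0  0  0  0  0  1  1  1  1  1  2  0
Heap A: G(7) = 1.
Heap B: G(11) = 0.
Combined Grundy value = 1 ⊕ 0 = 1.
A winning move leaves total XOR = 0, i.e. changes one component's Grundy value g to g ⊕ X where X is the current total.
Heap A: need g' = 1⊕1 = 0. Options: 7−5→G=0, 7−6→G=0. Hits: 2.
Heap B: need g' = 0⊕1 = 1. Options: 11−5→G=1, 11−6→G=1. Hits: 2.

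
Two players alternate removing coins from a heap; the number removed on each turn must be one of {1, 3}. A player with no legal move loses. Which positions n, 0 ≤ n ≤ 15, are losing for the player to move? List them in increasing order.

n :  0  1  2  3  4  5  6  7  8  9 10 11 12 13 14 15
G :  0  1  0  1  0  1  0  1  0  1  0  1  0  1  0  1
P-positions are exactly the n with G(n) = 0.

0, 2, 4, 6, 8, 10, 12, 14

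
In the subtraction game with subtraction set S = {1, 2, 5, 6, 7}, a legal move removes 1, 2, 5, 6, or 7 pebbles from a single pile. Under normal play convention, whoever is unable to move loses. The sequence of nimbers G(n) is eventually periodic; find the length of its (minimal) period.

11

n :  0  1  2  3  4  5  6  7  8  9 10 11 12 13 14 15 16 17 18 19 20 21 22 23
G :  0  1  2  0  1  2  3  4  5  3  4  0  1  2  0  1  2  3  4  5  3  4  0  1
G(n+11) = G(n) holds for n = 0,…,6 (a full window of length max(S) = 7), so the sequence is purely periodic with period 11.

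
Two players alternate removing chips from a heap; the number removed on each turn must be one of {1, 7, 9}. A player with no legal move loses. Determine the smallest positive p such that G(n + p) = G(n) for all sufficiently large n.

n :  0  1  2  3  4  5  6  7  8  9 10 11 12 13 14
G :  0  1  0  1  0  1  0  1  0  1  0  1  0  1  0
G(n+2) = G(n) holds for n = 0,…,8 (a full window of length max(S) = 9), so the sequence is purely periodic with period 2.

2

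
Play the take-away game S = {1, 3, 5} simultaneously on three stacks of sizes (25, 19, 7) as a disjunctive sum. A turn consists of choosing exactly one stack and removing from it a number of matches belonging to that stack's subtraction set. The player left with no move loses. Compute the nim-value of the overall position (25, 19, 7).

1

All stacks use S = {1, 3, 5}:
G(0) = 0
G(1) = mex{0} = 1
G(2) = mex{1} = 0
G(3) = mex{0,0} = 1
G(4) = mex{1,1} = 0
G(5) = mex{0,0,0} = 1
G(6) = mex{1,1,1} = 0
G(7) = mex{0,0,0} = 1
G(8) = mex{1,1,1} = 0
G(9) = mex{0,0,0} = 1
G(10) = mex{1,1,1} = 0
G(11) = mex{0,0,0} = 1
G(12) = mex{1,1,1} = 0
G(13) = mex{0,0,0} = 1
G(14) = mex{1,1,1} = 0
G(15) = mex{0,0,0} = 1
G(16) = mex{1,1,1} = 0
G(17) = mex{0,0,0} = 1
G(18) = mex{1,1,1} = 0
G(19) = mex{0,0,0} = 1
G(20) = mex{1,1,1} = 0
G(21) = mex{0,0,0} = 1
G(22) = mex{1,1,1} = 0
G(23) = mex{0,0,0} = 1
G(24) = mex{1,1,1} = 0
G(25) = mex{0,0,0} = 1
Stack A: G(25) = 1.
Stack B: G(19) = 1.
Stack C: G(7) = 1.
Combined Grundy value = 1 ⊕ 1 ⊕ 1 = 1.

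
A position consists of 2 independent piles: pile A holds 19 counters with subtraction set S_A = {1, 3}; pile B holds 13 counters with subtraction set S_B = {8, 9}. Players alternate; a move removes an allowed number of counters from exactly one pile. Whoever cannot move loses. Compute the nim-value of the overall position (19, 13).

0

Pile A, S = {1, 3}:
G(0) = 0
G(1) = mex{0} = 1
G(2) = mex{1} = 0
G(3) = mex{0,0} = 1
G(4) = mex{1,1} = 0
G(5) = mex{0,0} = 1
G(6) = mex{1,1} = 0
G(7) = mex{0,0} = 1
G(8) = mex{1,1} = 0
G(9) = mex{0,0} = 1
G(10) = mex{1,1} = 0
G(11) = mex{0,0} = 1
G(12) = mex{1,1} = 0
G(13) = mex{0,0} = 1
G(14) = mex{1,1} = 0
G(15) = mex{0,0} = 1
G(16) = mex{1,1} = 0
G(17) = mex{0,0} = 1
G(18) = mex{1,1} = 0
G(19) = mex{0,0} = 1
G_A(19) = 1.
Pile B, S = {8, 9}:
G(0) = 0
G(1) = mex{} = 0
G(2) = mex{} = 0
G(3) = mex{} = 0
G(4) = mex{} = 0
G(5) = mex{} = 0
G(6) = mex{} = 0
G(7) = mex{} = 0
G(8) = mex{0} = 1
G(9) = mex{0,0} = 1
G(10) = mex{0,0} = 1
G(11) = mex{0,0} = 1
G(12) = mex{0,0} = 1
G(13) = mex{0,0} = 1
G_B(13) = 1.
Combined Grundy value = 1 ⊕ 1 = 0.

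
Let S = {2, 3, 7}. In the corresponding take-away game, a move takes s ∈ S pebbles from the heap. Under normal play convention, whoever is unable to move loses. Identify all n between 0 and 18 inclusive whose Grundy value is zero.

0, 1, 5, 6, 10, 11, 15, 16

n :  0  1  2  3  4  5  6  7  8  9 10 11 12 13 14 15 16 17 18
G :  0  0  1  1  2  0  0  1  1  2  0  0  1  1  2  0  0  1  1
P-positions are exactly the n with G(n) = 0.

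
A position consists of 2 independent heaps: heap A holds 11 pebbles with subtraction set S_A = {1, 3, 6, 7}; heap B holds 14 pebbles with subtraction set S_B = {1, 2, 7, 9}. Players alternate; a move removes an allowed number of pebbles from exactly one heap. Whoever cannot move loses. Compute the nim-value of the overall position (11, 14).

Heap A, S = {1, 3, 6, 7}:
G(0) = 0
G(1) = mex{0} = 1
G(2) = mex{1} = 0
G(3) = mex{0,0} = 1
G(4) = mex{1,1} = 0
G(5) = mex{0,0} = 1
G(6) = mex{1,1,0} = 2
G(7) = mex{2,0,1,0} = 3
G(8) = mex{3,1,0,1} = 2
G(9) = mex{2,2,1,0} = 3
G(10) = mex{3,3,0,1} = 2
G(11) = mex{2,2,1,0} = 3
G_A(11) = 3.
Heap B, S = {1, 2, 7, 9}:
G(0) = 0
G(1) = mex{0} = 1
G(2) = mex{1,0} = 2
G(3) = mex{2,1} = 0
G(4) = mex{0,2} = 1
G(5) = mex{1,0} = 2
G(6) = mex{2,1} = 0
G(7) = mex{0,2,0} = 1
G(8) = mex{1,0,1} = 2
G(9) = mex{2,1,2,0} = 3
G(10) = mex{3,2,0,1} = 4
G(11) = mex{4,3,1,2} = 0
G(12) = mex{0,4,2,0} = 1
G(13) = mex{1,0,0,1} = 2
G(14) = mex{2,1,1,2} = 0
G_B(14) = 0.
Combined Grundy value = 3 ⊕ 0 = 3.

3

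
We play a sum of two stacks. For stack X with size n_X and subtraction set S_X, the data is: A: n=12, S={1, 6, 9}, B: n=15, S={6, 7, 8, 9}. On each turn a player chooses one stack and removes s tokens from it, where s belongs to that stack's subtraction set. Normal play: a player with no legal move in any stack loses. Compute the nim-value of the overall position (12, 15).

Stack A, S = {1, 6, 9}:
n :  0  1  2  3  4  5  6  7  8  9 10 11 12
G :  0  1  0  1  0  1  2  0  1  2  3  2  0
G_A(12) = 0.
Stack B, S = {6, 7, 8, 9}:
G(0) = 0
G(1) = mex{} = 0
G(2) = mex{} = 0
G(3) = mex{} = 0
G(4) = mex{} = 0
G(5) = mex{} = 0
G(6) = mex{0} = 1
G(7) = mex{0,0} = 1
G(8) = mex{0,0,0} = 1
G(9) = mex{0,0,0,0} = 1
G(10) = mex{0,0,0,0} = 1
G(11) = mex{0,0,0,0} = 1
G(12) = mex{1,0,0,0} = 2
G(13) = mex{1,1,0,0} = 2
G(14) = mex{1,1,1,0} = 2
G(15) = mex{1,1,1,1} = 0
G_B(15) = 0.
Combined Grundy value = 0 ⊕ 0 = 0.

0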